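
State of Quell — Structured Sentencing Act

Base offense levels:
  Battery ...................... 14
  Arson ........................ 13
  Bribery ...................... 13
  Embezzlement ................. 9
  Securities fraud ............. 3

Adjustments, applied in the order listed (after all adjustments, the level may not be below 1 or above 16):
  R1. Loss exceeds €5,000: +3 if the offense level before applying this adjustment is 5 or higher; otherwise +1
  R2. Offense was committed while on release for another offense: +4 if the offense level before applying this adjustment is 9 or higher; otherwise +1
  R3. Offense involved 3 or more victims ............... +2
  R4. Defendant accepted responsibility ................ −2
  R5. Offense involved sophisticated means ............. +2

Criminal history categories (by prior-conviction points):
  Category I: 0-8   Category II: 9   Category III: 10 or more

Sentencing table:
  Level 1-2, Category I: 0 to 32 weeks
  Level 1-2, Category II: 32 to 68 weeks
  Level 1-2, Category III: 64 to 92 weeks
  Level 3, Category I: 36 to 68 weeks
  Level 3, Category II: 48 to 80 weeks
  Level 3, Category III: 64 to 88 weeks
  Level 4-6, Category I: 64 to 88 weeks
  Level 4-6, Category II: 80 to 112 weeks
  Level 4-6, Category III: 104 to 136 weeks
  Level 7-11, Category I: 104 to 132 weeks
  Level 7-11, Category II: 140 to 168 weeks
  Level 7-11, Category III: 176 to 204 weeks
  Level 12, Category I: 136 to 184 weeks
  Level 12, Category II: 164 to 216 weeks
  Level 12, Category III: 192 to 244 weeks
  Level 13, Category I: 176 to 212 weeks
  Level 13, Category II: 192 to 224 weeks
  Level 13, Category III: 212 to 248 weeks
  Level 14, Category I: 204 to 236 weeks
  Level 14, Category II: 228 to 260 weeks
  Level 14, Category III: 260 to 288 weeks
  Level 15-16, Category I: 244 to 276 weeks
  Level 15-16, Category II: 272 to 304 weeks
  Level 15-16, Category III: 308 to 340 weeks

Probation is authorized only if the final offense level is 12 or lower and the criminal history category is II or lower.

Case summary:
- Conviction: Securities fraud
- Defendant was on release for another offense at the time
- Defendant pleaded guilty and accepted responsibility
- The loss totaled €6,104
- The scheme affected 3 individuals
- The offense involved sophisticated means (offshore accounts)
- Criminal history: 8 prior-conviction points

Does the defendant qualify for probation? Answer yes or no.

Base offense level for securities fraud: 3.
R1 applies (level before this adjustment is 3 < 5, so +1): 3 + 1 = 4.
R2 applies (level before this adjustment is 4 < 9, so +1): 4 + 1 = 5.
R3 applies: 5 + 2 = 7.
R4 applies: 7 − 2 = 5.
R5 applies: 5 + 2 = 7.
Final offense level: 7.
Criminal history: 8 prior points → Category I (0-8).
Level 7 falls in the 7-11 band.
Grid: Level 7-11 × Category I = 104-132 weeks.
Probation check: level 7 ≤ 12 and category I ≤ II → eligible.

Yes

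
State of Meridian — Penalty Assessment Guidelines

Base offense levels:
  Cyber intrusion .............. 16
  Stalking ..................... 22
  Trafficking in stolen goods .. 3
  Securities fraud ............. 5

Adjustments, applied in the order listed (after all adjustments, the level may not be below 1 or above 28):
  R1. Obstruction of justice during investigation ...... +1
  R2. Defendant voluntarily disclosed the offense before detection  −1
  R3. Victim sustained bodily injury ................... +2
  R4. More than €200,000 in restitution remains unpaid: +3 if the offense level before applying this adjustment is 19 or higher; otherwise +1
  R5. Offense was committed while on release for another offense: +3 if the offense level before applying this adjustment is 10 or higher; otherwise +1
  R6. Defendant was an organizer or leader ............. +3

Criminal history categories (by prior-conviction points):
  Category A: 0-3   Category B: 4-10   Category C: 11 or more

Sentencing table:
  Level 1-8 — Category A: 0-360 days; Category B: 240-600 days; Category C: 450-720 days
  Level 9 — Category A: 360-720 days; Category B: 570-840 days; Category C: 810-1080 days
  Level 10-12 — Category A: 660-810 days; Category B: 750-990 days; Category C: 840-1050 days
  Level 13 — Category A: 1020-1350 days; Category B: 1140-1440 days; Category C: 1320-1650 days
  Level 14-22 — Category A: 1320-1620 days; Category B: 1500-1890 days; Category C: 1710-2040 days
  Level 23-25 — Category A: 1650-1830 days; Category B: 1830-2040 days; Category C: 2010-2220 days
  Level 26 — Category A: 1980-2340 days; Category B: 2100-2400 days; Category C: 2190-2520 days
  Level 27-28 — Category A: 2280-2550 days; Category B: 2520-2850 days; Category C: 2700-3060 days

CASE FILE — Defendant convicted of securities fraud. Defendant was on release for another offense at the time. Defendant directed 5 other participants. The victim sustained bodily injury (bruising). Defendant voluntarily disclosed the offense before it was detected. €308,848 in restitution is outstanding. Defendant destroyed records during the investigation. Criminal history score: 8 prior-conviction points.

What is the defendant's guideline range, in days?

750-990 days

Base offense level for securities fraud: 5.
R1 applies: 5 + 1 = 6.
R2 applies: 6 − 1 = 5.
R3 applies: 5 + 2 = 7.
R4 applies (level before this adjustment is 7 < 19, so +1): 7 + 1 = 8.
R5 applies (level before this adjustment is 8 < 10, so +1): 8 + 1 = 9.
R6 applies: 9 + 3 = 12.
Final offense level: 12.
Criminal history: 8 prior points → Category B (4-10).
Level 12 falls in the 10-12 band.
Grid: Level 10-12 × Category B = 750-990 days.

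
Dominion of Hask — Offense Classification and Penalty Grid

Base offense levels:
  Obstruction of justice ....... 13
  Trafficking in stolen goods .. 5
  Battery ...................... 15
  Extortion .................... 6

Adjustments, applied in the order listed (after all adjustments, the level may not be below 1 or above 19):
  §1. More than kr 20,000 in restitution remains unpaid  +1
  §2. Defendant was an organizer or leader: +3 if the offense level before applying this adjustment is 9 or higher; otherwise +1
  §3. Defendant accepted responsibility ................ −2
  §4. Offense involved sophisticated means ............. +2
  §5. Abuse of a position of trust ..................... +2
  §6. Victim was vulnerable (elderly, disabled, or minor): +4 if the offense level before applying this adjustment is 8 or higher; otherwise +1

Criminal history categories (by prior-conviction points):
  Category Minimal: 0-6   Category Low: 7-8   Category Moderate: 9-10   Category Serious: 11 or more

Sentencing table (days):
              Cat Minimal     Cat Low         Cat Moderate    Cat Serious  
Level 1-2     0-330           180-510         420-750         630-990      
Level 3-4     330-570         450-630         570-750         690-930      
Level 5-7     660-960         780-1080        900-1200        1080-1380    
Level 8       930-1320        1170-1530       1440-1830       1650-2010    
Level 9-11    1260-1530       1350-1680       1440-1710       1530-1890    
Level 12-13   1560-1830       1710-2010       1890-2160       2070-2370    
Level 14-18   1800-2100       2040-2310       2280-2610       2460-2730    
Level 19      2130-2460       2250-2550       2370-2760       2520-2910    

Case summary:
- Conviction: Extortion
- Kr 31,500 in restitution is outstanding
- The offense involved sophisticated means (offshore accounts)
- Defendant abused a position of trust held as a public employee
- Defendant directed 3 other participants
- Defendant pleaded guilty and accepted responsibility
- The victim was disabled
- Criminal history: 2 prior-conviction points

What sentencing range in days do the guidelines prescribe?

1800-2100 days

Base offense level for extortion: 6.
§1 applies: 6 + 1 = 7.
§2 applies (level before this adjustment is 7 < 9, so +1): 7 + 1 = 8.
§3 applies: 8 − 2 = 6.
§4 applies: 6 + 2 = 8.
§5 applies: 8 + 2 = 10.
§6 applies (level before this adjustment is 10 ≥ 8, so +4): 10 + 4 = 14.
Final offense level: 14.
Criminal history: 2 prior points → Category Minimal (0-6).
Level 14 falls in the 14-18 band.
Grid: Level 14-18 × Category Minimal = 1800-2100 days.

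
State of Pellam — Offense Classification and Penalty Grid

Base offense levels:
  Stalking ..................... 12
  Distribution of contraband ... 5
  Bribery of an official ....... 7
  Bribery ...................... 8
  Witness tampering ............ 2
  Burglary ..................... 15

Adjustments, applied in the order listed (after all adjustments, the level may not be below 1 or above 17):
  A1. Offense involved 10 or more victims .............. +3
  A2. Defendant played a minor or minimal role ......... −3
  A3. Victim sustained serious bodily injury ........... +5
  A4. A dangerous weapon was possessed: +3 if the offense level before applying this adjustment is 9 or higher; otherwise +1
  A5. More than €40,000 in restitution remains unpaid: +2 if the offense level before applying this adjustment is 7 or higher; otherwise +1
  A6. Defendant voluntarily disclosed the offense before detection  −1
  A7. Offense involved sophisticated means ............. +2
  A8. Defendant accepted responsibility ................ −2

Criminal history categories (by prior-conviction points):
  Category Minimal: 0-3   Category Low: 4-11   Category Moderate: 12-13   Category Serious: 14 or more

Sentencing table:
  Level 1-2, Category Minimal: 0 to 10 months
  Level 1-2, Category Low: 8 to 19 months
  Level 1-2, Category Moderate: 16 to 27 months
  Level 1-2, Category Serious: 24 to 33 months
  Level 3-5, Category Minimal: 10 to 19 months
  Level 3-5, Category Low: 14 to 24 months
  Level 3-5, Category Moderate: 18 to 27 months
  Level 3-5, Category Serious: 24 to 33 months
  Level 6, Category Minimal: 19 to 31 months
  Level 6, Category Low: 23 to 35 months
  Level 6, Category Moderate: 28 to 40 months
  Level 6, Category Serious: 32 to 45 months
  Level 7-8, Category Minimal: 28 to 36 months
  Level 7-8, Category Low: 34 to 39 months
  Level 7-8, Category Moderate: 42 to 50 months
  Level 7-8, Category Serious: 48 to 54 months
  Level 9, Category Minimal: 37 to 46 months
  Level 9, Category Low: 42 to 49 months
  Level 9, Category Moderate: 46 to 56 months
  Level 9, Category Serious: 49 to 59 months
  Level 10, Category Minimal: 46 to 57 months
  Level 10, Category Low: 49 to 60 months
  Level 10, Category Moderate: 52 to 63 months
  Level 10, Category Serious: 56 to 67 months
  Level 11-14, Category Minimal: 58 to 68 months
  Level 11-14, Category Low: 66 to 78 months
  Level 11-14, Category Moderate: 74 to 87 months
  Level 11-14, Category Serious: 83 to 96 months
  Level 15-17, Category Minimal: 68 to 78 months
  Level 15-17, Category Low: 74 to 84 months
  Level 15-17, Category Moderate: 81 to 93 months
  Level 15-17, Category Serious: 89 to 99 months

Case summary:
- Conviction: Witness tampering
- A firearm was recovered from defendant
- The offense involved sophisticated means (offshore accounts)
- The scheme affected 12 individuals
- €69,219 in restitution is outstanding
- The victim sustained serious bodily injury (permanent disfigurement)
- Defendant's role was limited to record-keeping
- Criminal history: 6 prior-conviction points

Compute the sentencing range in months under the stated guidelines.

66-78 months

Base offense level for witness tampering: 2.
A1 applies: 2 + 3 = 5.
A2 applies: 5 − 3 = 2.
A3 applies: 2 + 5 = 7.
A4 applies (level before this adjustment is 7 < 9, so +1): 7 + 1 = 8.
A5 applies (level before this adjustment is 8 ≥ 7, so +2): 8 + 2 = 10.
A7 applies: 10 + 2 = 12.
A8 does not apply.
Final offense level: 12.
Criminal history: 6 prior points → Category Low (4-11).
Level 12 falls in the 11-14 band.
Grid: Level 11-14 × Category Low = 66-78 months.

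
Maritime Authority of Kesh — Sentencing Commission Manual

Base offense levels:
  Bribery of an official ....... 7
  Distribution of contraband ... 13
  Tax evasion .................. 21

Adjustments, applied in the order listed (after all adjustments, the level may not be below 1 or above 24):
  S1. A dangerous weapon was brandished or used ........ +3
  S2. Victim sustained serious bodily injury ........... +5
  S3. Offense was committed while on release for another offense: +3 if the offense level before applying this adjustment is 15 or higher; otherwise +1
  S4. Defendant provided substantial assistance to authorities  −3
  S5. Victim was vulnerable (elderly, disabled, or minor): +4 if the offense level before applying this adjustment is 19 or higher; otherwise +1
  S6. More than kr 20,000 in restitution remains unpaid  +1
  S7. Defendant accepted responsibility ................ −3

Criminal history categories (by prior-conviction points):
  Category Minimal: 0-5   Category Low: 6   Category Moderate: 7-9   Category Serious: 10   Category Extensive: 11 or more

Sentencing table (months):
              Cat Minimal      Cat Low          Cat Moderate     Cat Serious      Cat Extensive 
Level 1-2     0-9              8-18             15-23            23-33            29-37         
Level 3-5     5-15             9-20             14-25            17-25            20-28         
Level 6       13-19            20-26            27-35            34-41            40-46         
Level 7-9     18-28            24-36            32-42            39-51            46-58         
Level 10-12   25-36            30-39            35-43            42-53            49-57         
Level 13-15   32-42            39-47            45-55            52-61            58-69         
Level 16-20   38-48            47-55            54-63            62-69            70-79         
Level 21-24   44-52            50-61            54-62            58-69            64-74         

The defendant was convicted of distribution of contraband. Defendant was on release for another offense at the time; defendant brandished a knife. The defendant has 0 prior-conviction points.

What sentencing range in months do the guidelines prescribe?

Base offense level for distribution of contraband: 13.
S1 applies: 13 + 3 = 16.
S2 does not apply.
S3 applies (level before this adjustment is 16 ≥ 15, so +3): 16 + 3 = 19.
S6 does not apply.
Final offense level: 19.
Criminal history: 0 prior points → Category Minimal (0-5).
Level 19 falls in the 16-20 band.
Grid: Level 16-20 × Category Minimal = 38-48 months.

38-48 months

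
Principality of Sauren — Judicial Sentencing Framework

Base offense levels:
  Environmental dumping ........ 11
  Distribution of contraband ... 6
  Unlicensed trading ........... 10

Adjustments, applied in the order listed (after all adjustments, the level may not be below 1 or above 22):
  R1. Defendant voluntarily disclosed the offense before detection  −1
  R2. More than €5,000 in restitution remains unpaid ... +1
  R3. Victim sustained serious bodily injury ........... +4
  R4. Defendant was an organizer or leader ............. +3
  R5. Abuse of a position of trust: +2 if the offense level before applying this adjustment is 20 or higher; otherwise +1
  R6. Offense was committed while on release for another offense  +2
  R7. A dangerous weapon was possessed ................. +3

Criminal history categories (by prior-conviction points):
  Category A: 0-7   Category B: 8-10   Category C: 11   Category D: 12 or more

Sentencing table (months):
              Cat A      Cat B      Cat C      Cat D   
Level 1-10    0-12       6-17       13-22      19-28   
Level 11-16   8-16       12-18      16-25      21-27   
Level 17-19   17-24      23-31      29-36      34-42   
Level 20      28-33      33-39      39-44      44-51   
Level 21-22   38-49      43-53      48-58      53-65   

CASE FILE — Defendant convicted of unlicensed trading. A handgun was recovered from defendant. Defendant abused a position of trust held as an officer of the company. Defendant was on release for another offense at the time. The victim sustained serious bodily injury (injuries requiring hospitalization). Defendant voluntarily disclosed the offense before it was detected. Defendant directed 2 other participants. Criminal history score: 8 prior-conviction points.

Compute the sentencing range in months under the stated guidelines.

43-53 months

Base offense level for unlicensed trading: 10.
R1 applies: 10 − 1 = 9.
R3 applies: 9 + 4 = 13.
R4 applies: 13 + 3 = 16.
R5 applies (level before this adjustment is 16 < 20, so +1): 16 + 1 = 17.
R6 applies: 17 + 2 = 19.
R7 applies: 19 + 3 = 22.
Final offense level: 22.
Criminal history: 8 prior points → Category B (8-10).
Level 22 falls in the 21-22 band.
Grid: Level 21-22 × Category B = 43-53 months.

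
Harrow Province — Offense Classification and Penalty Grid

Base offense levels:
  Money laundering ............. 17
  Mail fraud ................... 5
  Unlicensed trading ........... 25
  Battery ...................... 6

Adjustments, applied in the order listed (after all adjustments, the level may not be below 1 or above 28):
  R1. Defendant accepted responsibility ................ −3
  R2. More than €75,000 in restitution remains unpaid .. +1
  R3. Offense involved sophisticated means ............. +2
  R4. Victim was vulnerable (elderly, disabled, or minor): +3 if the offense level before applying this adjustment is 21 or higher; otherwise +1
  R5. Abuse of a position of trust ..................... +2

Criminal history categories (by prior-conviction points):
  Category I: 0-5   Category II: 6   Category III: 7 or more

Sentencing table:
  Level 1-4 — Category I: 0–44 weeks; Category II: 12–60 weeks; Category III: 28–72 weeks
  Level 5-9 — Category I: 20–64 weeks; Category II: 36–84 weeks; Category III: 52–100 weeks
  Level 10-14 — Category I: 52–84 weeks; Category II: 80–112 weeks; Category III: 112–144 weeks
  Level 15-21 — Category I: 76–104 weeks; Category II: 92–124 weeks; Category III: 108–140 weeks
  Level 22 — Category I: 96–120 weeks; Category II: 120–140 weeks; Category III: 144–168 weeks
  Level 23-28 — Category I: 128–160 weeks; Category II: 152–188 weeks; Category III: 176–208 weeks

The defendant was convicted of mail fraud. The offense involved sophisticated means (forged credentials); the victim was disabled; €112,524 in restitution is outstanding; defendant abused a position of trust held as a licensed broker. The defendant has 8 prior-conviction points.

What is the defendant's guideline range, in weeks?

Base offense level for mail fraud: 5.
R1 does not apply.
R2 applies: 5 + 1 = 6.
R3 applies: 6 + 2 = 8.
R4 applies (level before this adjustment is 8 < 21, so +1): 8 + 1 = 9.
R5 applies: 9 + 2 = 11.
Final offense level: 11.
Criminal history: 8 prior points → Category III (7+).
Level 11 falls in the 10-14 band.
Grid: Level 10-14 × Category III = 112-144 weeks.

112-144 weeks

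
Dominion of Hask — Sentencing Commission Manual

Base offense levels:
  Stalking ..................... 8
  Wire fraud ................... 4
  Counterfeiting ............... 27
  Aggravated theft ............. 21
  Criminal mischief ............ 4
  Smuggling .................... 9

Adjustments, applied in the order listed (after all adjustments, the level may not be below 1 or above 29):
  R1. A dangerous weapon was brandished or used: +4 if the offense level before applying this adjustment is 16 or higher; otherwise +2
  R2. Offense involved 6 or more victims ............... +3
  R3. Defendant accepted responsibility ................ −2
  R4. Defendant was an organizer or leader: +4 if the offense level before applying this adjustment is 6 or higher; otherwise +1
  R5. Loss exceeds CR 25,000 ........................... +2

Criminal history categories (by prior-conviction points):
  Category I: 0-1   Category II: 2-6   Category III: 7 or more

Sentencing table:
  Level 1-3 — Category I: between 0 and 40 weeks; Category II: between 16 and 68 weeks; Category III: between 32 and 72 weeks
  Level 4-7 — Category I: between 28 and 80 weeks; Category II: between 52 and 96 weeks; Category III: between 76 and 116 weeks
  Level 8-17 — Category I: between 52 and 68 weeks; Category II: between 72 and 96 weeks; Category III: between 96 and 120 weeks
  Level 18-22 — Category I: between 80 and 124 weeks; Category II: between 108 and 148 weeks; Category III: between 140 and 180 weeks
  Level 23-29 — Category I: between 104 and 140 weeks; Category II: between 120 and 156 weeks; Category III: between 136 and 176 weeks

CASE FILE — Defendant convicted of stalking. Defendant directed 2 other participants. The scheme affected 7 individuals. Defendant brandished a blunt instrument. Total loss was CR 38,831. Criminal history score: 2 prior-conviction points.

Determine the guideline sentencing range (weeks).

Base offense level for stalking: 8.
R1 applies (level before this adjustment is 8 < 16, so +2): 8 + 2 = 10.
R2 applies: 10 + 3 = 13.
R4 applies (level before this adjustment is 13 ≥ 6, so +4): 13 + 4 = 17.
R5 applies: 17 + 2 = 19.
Final offense level: 19.
Criminal history: 2 prior points → Category II (2-6).
Level 19 falls in the 18-22 band.
Grid: Level 18-22 × Category II = 108-148 weeks.

108-148 weeks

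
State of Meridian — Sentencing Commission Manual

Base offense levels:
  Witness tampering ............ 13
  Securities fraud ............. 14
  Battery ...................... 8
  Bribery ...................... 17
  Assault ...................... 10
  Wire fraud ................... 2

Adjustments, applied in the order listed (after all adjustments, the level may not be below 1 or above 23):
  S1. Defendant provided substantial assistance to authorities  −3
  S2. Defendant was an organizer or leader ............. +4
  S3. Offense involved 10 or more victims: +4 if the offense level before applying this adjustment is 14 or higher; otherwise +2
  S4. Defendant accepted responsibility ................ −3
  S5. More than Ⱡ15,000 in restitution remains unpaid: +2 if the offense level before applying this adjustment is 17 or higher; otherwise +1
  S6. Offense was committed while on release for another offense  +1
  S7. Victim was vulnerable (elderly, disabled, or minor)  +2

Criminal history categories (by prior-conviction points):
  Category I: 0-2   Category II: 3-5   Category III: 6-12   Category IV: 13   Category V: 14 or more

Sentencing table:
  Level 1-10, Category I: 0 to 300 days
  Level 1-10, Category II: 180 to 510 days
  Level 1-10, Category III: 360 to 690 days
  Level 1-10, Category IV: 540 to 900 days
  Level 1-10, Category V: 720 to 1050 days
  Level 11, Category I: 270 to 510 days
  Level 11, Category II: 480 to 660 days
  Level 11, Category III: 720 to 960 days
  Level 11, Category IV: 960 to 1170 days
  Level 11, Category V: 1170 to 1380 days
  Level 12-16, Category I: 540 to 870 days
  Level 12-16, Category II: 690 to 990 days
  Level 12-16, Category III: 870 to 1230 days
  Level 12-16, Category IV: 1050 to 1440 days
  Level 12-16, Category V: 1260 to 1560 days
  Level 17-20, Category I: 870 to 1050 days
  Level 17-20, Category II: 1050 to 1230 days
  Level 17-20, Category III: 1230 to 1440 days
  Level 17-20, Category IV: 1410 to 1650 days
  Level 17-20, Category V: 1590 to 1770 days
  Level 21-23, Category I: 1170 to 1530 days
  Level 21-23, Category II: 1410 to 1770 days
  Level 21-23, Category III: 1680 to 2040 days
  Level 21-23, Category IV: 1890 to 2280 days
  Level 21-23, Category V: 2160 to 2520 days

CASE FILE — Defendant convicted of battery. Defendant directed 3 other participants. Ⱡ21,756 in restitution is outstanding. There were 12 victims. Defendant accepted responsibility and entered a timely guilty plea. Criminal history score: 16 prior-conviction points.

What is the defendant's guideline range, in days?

Base offense level for battery: 8.
S1 does not apply.
S2 applies: 8 + 4 = 12.
S3 applies (level before this adjustment is 12 < 14, so +2): 12 + 2 = 14.
S4 applies: 14 − 3 = 11.
S5 applies (level before this adjustment is 11 < 17, so +1): 11 + 1 = 12.
S6 does not apply.
S7 does not apply.
Final offense level: 12.
Criminal history: 16 prior points → Category V (14+).
Level 12 falls in the 12-16 band.
Grid: Level 12-16 × Category V = 1260-1560 days.

1260-1560 days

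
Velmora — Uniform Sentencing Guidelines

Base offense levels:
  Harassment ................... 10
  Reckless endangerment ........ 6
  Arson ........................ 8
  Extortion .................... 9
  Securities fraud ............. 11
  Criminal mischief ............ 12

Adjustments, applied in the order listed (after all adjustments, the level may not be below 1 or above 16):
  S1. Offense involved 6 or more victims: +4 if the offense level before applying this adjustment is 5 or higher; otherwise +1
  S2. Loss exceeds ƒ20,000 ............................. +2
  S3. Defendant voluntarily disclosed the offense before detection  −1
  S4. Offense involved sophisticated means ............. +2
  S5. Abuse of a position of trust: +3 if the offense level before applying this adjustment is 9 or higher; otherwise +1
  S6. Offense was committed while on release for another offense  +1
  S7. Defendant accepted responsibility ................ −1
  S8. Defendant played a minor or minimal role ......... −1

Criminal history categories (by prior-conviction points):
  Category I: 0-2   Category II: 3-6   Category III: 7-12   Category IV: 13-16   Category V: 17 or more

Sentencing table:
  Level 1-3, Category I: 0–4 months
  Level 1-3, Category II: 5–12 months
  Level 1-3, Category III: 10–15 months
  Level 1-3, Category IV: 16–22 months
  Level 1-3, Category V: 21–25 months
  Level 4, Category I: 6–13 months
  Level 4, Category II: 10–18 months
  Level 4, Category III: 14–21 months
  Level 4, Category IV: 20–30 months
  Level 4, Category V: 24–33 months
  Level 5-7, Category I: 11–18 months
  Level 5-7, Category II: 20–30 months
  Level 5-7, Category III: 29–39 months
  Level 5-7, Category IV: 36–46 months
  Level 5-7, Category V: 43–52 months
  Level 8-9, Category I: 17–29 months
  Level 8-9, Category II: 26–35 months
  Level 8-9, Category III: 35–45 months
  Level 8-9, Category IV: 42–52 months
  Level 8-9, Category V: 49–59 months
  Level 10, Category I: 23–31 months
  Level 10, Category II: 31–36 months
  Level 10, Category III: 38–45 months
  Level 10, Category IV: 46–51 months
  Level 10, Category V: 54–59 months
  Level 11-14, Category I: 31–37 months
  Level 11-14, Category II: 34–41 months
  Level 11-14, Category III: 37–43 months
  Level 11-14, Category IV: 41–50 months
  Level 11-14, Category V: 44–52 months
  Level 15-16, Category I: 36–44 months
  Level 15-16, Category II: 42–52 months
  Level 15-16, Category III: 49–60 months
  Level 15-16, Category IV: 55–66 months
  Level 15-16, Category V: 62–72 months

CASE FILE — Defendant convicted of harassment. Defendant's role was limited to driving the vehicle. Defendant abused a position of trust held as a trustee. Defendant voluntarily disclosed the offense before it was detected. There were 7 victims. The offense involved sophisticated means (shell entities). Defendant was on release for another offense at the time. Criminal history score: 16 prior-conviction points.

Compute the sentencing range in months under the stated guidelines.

Base offense level for harassment: 10.
S1 applies (level before this adjustment is 10 ≥ 5, so +4): 10 + 4 = 14.
S3 applies: 14 − 1 = 13.
S4 applies: 13 + 2 = 15.
S5 applies (level before this adjustment is 15 ≥ 9, so +3): 15 + 3 = 18.
S6 applies: 18 + 1 = 19.
S8 applies: 19 − 1 = 18.
Level 18 exceeds the maximum of 16; capped at 16.
Final offense level: 16.
Criminal history: 16 prior points → Category IV (13-16).
Level 16 falls in the 15-16 band.
Grid: Level 15-16 × Category IV = 55-66 months.

55-66 months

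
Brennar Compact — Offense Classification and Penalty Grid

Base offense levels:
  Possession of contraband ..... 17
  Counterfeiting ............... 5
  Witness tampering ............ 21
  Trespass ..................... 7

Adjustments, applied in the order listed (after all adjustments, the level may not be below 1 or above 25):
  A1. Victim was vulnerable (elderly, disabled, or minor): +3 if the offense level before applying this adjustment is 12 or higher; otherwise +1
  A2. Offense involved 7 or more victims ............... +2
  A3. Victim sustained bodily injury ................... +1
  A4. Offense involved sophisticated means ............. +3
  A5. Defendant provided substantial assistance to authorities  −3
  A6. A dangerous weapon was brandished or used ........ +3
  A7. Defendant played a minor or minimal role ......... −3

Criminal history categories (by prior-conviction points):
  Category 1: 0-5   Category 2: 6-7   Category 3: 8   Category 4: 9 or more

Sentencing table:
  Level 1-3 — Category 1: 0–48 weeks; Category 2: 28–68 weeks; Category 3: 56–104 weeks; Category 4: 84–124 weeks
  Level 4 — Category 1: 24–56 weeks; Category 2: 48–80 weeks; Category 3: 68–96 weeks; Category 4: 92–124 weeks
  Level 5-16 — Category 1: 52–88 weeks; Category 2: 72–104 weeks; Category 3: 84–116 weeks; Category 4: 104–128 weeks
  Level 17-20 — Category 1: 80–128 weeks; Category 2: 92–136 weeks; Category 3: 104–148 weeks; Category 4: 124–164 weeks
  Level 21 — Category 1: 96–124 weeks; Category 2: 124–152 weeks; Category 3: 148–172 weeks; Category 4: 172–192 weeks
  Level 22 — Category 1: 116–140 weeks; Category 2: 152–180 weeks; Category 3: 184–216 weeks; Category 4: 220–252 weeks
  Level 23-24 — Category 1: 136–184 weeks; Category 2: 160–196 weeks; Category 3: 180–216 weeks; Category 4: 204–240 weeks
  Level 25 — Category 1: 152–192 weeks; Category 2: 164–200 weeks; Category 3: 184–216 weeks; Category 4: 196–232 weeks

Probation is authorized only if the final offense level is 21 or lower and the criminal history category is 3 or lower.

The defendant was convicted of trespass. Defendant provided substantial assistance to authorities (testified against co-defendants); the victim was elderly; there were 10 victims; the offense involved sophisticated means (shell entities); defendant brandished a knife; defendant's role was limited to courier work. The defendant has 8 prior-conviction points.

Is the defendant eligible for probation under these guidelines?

Yes

Base offense level for trespass: 7.
A1 applies (level before this adjustment is 7 < 12, so +1): 7 + 1 = 8.
A2 applies: 8 + 2 = 10.
A3 does not apply.
A4 applies: 10 + 3 = 13.
A5 applies: 13 − 3 = 10.
A6 applies: 10 + 3 = 13.
A7 applies: 13 − 3 = 10.
Final offense level: 10.
Criminal history: 8 prior points → Category 3 (8).
Level 10 falls in the 5-16 band.
Grid: Level 5-16 × Category 3 = 84-116 weeks.
Probation check: level 10 ≤ 21 and category 3 ≤ 3 → eligible.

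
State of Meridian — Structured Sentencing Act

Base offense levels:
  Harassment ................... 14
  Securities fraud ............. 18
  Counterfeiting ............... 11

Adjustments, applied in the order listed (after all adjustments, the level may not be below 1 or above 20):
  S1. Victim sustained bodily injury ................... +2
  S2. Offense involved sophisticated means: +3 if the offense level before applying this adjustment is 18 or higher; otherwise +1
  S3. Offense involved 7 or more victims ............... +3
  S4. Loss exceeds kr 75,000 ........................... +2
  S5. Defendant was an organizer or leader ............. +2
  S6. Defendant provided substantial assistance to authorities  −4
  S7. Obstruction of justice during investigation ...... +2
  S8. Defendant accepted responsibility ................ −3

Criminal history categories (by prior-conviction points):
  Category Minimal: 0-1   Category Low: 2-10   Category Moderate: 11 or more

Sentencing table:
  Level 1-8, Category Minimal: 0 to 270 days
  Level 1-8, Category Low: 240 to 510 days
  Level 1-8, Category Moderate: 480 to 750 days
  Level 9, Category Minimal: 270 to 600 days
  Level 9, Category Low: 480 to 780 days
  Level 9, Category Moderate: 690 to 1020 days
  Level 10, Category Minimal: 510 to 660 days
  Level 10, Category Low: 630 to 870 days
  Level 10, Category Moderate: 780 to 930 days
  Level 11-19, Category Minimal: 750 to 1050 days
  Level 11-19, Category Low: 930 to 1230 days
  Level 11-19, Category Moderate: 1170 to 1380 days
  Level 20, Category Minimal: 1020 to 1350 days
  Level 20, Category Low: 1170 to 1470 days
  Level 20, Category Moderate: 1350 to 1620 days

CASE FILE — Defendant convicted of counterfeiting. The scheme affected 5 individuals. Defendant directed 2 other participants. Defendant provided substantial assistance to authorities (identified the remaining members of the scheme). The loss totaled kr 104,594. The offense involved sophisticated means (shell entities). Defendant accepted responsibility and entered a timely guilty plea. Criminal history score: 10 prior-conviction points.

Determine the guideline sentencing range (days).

Base offense level for counterfeiting: 11.
S2 applies (level before this adjustment is 11 < 18, so +1): 11 + 1 = 12.
S4 applies: 12 + 2 = 14.
S5 applies: 14 + 2 = 16.
S6 applies: 16 − 4 = 12.
S8 applies: 12 − 3 = 9.
Final offense level: 9.
Criminal history: 10 prior points → Category Low (2-10).
Level 9 falls in the 9 band.
Grid: Level 9 × Category Low = 480-780 days.

480-780 days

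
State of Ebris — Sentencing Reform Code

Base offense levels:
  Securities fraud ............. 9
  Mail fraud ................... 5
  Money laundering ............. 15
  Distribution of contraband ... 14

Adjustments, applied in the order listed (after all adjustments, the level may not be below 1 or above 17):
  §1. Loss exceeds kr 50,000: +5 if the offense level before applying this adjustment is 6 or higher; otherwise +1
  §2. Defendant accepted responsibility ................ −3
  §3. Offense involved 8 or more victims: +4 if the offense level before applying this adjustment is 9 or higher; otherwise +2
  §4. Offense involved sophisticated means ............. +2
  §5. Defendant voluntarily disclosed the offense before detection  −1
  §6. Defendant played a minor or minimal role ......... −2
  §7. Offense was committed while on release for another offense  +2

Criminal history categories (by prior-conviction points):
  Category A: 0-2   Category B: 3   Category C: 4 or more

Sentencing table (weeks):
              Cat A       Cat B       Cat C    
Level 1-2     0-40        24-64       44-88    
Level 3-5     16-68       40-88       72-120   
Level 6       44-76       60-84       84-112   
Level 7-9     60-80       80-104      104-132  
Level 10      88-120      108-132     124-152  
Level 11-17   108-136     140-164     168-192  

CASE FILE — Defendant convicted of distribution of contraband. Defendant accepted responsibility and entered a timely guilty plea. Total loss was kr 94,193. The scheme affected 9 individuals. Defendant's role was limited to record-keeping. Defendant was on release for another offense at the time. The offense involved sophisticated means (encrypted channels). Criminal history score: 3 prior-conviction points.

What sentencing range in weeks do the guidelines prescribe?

Base offense level for distribution of contraband: 14.
§1 applies (level before this adjustment is 14 ≥ 6, so +5): 14 + 5 = 19.
§2 applies: 19 − 3 = 16.
§3 applies (level before this adjustment is 16 ≥ 9, so +4): 16 + 4 = 20.
§4 applies: 20 + 2 = 22.
§5 does not apply.
§6 applies: 22 − 2 = 20.
§7 applies: 20 + 2 = 22.
Level 22 exceeds the maximum of 17; capped at 17.
Final offense level: 17.
Criminal history: 3 prior points → Category B (3).
Level 17 falls in the 11-17 band.
Grid: Level 11-17 × Category B = 140-164 weeks.

140-164 weeks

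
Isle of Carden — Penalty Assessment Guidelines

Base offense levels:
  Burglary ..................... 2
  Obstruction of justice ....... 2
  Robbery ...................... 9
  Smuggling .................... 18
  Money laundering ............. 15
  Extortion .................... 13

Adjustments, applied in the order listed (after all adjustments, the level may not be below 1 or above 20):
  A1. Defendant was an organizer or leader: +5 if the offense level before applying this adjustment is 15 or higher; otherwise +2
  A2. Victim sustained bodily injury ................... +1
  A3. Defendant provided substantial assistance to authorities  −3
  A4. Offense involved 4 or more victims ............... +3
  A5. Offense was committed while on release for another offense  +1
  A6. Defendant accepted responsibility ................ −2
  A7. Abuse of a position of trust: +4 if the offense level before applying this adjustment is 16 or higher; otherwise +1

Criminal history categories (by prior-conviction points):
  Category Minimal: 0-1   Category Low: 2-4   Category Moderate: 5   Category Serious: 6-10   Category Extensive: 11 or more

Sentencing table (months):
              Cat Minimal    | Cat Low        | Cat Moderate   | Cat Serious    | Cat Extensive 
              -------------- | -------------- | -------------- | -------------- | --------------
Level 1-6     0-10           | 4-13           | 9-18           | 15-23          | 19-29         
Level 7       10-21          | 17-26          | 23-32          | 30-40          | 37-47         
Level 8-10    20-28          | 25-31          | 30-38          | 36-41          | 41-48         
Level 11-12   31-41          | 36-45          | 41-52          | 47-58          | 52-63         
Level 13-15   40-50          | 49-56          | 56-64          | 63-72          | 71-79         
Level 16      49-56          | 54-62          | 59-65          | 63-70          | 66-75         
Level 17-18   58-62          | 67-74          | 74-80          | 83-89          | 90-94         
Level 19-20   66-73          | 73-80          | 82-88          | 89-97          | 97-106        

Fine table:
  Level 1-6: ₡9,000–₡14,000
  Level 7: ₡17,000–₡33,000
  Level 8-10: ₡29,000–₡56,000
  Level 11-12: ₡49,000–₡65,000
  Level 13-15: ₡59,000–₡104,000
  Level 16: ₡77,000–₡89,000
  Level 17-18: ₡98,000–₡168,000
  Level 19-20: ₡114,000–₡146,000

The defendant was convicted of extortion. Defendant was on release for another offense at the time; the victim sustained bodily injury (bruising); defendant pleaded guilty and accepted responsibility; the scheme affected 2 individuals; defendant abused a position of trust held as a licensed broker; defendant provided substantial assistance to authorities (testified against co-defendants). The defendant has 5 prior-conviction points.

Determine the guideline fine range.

Base offense level for extortion: 13.
A1 does not apply.
A2 applies: 13 + 1 = 14.
A3 applies: 14 − 3 = 11.
A5 applies: 11 + 1 = 12.
A6 applies: 12 − 2 = 10.
A7 applies (level before this adjustment is 10 < 16, so +1): 10 + 1 = 11.
Final offense level: 11.
Level 11 falls in the 11-12 band.
Fine table: Level 11-12 → ₡49,000–₡65,000.

₡49,000–₡65,000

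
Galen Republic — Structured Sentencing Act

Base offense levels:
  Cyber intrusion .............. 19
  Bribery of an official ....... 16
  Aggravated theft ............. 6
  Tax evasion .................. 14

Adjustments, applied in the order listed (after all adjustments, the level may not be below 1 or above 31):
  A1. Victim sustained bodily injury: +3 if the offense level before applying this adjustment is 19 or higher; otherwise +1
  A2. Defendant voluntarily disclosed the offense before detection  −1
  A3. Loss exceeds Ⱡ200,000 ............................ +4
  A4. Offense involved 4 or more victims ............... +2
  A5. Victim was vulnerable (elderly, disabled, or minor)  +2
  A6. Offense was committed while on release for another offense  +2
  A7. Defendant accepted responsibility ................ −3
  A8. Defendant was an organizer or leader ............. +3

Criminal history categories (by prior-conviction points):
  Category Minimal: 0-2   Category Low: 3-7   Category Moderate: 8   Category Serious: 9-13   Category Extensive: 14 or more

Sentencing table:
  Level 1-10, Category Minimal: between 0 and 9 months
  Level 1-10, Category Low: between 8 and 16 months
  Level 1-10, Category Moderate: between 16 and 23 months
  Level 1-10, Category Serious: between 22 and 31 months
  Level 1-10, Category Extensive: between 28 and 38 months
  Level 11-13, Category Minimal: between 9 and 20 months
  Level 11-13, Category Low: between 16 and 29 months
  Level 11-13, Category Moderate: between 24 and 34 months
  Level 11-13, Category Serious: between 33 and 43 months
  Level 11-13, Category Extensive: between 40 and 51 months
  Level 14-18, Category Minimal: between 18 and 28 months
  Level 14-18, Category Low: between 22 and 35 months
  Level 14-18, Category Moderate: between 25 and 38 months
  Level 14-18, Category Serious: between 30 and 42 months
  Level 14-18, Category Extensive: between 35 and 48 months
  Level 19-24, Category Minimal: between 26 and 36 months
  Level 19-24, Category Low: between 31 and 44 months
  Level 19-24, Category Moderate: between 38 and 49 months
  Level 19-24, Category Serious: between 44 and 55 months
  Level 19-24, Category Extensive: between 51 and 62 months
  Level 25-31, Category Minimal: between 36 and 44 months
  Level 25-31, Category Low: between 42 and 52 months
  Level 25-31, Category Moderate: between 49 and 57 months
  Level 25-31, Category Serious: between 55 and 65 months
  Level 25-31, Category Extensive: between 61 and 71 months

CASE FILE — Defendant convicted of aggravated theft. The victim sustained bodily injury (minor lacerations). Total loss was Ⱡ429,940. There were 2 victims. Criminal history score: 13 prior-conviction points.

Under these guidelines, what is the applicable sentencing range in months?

33-43 months

Base offense level for aggravated theft: 6.
A1 applies (level before this adjustment is 6 < 19, so +1): 6 + 1 = 7.
A3 applies: 7 + 4 = 11.
A6 does not apply.
A7 does not apply.
A8 does not apply.
Final offense level: 11.
Criminal history: 13 prior points → Category Serious (9-13).
Level 11 falls in the 11-13 band.
Grid: Level 11-13 × Category Serious = 33-43 months.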